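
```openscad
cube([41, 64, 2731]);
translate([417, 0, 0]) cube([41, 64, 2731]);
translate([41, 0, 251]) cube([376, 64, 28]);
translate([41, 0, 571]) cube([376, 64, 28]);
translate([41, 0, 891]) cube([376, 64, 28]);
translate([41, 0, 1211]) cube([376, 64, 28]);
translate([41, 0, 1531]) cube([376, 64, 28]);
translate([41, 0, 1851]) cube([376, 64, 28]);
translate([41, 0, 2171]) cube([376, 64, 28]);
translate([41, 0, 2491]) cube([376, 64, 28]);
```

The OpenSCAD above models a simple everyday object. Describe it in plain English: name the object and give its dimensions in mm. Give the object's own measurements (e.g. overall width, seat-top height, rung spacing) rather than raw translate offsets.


A straight ladder. Two 41×64 mm vertical rails, 2731 mm tall, stand 458 mm apart (outside-to-outside) with their front faces coplanar on the −y side. 8 rungs, each 64 mm deep and 28 mm tall, span between the inner faces of the rails, front faces flush with the rails. The lowest rung's underside is at z = 251 mm and rungs are spaced 320 mm apart (underside to underside).


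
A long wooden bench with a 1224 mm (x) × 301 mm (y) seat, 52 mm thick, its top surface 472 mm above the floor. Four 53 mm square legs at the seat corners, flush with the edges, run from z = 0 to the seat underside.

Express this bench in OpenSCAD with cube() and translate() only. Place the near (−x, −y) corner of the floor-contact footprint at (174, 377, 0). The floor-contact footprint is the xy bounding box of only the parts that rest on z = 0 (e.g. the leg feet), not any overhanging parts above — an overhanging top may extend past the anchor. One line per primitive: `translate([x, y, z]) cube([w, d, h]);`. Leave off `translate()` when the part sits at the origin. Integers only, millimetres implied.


translate([174, 377, 420]) cube([1224, 301, 52]);
translate([174, 377, 0]) cube([53, 53, 420]);
translate([174, 625, 0]) cube([53, 53, 420]);
translate([1345, 377, 0]) cube([53, 53, 420]);
translate([1345, 625, 0]) cube([53, 53, 420]);


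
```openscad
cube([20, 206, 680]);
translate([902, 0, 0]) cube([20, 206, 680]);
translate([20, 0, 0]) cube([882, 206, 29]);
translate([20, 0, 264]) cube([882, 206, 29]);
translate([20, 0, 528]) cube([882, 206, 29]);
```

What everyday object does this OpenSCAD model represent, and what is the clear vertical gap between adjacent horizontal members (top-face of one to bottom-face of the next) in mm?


A bookshelf. The clear shelf gap is 235 mm.

Two tall side panels with 3 horizontal boards between them — a bookshelf. The first two shelf undersides are at z = 0 and z = 264; with shelf thickness 29, the clear gap is 264 − 0 − 29 = 235 mm.


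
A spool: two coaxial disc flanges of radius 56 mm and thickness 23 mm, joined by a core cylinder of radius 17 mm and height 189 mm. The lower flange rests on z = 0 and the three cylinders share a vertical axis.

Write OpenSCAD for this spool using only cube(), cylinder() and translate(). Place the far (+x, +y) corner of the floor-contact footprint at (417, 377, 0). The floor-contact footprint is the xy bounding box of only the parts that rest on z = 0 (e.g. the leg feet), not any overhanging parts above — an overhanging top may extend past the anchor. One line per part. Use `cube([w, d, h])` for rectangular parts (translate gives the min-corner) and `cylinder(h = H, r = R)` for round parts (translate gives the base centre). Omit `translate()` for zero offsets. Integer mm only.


translate([361, 321, 0]) cylinder(h = 23, r = 56);
translate([361, 321, 23]) cylinder(h = 189, r = 17);
translate([361, 321, 212]) cylinder(h = 23, r = 56);


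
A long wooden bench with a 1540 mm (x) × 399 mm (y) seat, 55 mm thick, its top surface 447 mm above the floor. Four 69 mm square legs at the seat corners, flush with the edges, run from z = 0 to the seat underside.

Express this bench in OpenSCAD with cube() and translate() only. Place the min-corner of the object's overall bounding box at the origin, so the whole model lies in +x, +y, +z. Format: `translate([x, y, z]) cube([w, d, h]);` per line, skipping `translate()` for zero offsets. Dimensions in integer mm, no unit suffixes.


translate([0, 0, 392]) cube([1540, 399, 55]);
cube([69, 69, 392]);
translate([0, 330, 0]) cube([69, 69, 392]);
translate([1471, 0, 0]) cube([69, 69, 392]);
translate([1471, 330, 0]) cube([69, 69, 392]);


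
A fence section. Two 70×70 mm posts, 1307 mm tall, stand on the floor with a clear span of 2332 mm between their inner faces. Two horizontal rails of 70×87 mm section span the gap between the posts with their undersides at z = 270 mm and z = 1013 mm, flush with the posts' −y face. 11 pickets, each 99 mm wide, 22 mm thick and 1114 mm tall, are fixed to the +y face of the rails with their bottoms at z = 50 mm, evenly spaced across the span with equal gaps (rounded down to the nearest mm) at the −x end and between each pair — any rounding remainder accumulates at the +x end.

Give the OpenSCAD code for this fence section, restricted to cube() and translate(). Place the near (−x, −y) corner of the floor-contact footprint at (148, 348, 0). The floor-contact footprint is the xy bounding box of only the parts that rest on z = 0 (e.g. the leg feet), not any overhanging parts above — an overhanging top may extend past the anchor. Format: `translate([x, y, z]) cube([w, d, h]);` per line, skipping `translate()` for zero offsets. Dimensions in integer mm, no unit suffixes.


translate([148, 348, 0]) cube([70, 70, 1307]);
translate([2550, 348, 0]) cube([70, 70, 1307]);
translate([218, 348, 270]) cube([2332, 70, 87]);
translate([218, 348, 1013]) cube([2332, 70, 87]);
translate([321, 418, 50]) cube([99, 22, 1114]);
translate([523, 418, 50]) cube([99, 22, 1114]);
translate([725, 418, 50]) cube([99, 22, 1114]);
translate([927, 418, 50]) cube([99, 22, 1114]);
translate([1129, 418, 50]) cube([99, 22, 1114]);
translate([1331, 418, 50]) cube([99, 22, 1114]);
translate([1533, 418, 50]) cube([99, 22, 1114]);
translate([1735, 418, 50]) cube([99, 22, 1114]);
translate([1937, 418, 50]) cube([99, 22, 1114]);
translate([2139, 418, 50]) cube([99, 22, 1114]);
translate([2341, 418, 50]) cube([99, 22, 1114]);


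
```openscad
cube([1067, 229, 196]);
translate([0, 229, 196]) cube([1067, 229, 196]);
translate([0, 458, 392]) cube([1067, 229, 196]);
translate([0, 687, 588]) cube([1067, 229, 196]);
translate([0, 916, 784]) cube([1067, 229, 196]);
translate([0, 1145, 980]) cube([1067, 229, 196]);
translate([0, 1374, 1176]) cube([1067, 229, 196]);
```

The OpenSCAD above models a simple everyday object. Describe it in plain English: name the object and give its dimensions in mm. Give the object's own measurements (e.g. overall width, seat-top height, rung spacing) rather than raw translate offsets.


A straight staircase of 7 solid steps. Each step is 1067 mm wide (x), 229 mm deep (y, the going) and 196 mm tall (the rise). The first step rests on the floor; each subsequent step sits one going further in +y and one rise higher in +z, directly behind and above the previous step with no overlap.


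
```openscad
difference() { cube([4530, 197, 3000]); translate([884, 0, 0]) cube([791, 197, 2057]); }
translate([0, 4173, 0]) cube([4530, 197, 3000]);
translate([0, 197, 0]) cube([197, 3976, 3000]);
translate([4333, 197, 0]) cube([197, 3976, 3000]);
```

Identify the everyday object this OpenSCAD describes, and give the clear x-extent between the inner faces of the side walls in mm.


A single room. The interior width is 4136 mm.

Four walls enclosing a rectangle with a door in the front wall — a room. Outside width 4530 minus two 197 mm walls gives 4136 mm.


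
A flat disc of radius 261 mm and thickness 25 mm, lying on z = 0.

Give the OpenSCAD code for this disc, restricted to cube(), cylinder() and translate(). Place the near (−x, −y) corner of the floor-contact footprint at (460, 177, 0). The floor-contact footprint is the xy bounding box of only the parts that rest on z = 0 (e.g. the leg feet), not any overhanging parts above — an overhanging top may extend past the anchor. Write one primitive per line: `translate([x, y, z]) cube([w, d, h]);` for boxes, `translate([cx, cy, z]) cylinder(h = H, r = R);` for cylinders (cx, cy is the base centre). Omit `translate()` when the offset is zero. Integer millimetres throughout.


translate([721, 438, 0]) cylinder(h = 25, r = 261);


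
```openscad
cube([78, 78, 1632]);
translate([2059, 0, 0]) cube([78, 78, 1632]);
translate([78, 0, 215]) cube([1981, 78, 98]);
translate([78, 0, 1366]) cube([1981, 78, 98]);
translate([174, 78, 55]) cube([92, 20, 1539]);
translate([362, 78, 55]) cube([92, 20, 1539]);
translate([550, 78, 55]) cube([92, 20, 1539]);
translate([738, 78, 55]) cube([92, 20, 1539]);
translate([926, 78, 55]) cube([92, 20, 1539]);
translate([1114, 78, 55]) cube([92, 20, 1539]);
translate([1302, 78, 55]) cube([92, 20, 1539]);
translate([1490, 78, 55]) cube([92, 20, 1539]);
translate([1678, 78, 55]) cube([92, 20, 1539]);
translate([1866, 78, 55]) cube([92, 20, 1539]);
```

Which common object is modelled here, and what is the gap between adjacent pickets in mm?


A fence section. The picket gap is 96 mm.

Two posts, two rails, 10 pickets — a fence section. Span 1981 mm holds 10 pickets of 92 mm with 11 equal gaps: ⌊(1981 − 10·92) / 11⌋ = 96 mm.


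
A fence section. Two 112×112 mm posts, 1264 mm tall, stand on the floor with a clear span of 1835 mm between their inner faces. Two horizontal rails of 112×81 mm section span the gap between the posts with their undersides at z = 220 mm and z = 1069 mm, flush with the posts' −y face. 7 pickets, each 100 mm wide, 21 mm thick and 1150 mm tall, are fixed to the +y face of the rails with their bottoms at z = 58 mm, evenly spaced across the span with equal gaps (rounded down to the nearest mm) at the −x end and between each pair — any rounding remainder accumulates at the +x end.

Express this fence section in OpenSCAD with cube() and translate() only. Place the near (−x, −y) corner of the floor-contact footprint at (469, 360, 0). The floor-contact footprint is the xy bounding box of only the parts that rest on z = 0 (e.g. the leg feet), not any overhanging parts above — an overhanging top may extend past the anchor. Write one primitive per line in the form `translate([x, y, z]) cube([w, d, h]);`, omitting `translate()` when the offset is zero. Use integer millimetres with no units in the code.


translate([469, 360, 0]) cube([112, 112, 1264]);
translate([2416, 360, 0]) cube([112, 112, 1264]);
translate([581, 360, 220]) cube([1835, 112, 81]);
translate([581, 360, 1069]) cube([1835, 112, 81]);
translate([722, 472, 58]) cube([100, 21, 1150]);
translate([963, 472, 58]) cube([100, 21, 1150]);
translate([1204, 472, 58]) cube([100, 21, 1150]);
translate([1445, 472, 58]) cube([100, 21, 1150]);
translate([1686, 472, 58]) cube([100, 21, 1150]);
translate([1927, 472, 58]) cube([100, 21, 1150]);
translate([2168, 472, 58]) cube([100, 21, 1150]);


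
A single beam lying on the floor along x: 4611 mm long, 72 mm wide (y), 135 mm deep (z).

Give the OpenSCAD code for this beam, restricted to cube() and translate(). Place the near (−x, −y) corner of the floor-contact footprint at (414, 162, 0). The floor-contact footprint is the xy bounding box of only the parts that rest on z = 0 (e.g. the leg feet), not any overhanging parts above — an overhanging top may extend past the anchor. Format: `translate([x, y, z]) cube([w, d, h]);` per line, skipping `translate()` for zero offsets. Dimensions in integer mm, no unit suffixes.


translate([414, 162, 0]) cube([4611, 72, 135]);


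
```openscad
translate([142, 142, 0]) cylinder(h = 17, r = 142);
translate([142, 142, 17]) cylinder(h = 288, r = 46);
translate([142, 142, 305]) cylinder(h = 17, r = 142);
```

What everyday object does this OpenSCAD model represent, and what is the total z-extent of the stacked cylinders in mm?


A spool. The overall height is 322 mm.

Three coaxial cylinders, large–small–large — a spool. Two 17 mm flanges and a 288 mm core give 17 + 288 + 17 = 322 mm.


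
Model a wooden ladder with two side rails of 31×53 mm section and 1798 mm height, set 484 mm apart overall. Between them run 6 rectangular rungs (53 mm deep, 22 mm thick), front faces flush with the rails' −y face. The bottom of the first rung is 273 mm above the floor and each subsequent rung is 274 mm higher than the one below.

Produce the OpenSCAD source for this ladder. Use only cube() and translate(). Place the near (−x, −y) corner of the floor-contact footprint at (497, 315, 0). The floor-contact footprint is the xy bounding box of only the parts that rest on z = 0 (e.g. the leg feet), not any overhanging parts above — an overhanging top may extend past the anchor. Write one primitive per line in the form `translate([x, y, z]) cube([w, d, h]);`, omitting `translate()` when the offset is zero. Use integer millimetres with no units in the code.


translate([497, 315, 0]) cube([31, 53, 1798]);
translate([950, 315, 0]) cube([31, 53, 1798]);
translate([528, 315, 273]) cube([422, 53, 22]);
translate([528, 315, 547]) cube([422, 53, 22]);
translate([528, 315, 821]) cube([422, 53, 22]);
translate([528, 315, 1095]) cube([422, 53, 22]);
translate([528, 315, 1369]) cube([422, 53, 22]);
translate([528, 315, 1643]) cube([422, 53, 22]);


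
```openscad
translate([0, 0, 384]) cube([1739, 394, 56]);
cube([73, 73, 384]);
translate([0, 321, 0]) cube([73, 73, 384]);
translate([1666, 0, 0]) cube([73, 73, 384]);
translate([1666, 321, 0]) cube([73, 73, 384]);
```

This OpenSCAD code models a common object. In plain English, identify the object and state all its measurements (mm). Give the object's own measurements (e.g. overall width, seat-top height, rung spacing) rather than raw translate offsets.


A bench: a 1739×394 mm seat slab, 56 mm thick, top at z = 440 mm, on four 73×73 mm square legs flush with the seat corners and standing on z = 0.


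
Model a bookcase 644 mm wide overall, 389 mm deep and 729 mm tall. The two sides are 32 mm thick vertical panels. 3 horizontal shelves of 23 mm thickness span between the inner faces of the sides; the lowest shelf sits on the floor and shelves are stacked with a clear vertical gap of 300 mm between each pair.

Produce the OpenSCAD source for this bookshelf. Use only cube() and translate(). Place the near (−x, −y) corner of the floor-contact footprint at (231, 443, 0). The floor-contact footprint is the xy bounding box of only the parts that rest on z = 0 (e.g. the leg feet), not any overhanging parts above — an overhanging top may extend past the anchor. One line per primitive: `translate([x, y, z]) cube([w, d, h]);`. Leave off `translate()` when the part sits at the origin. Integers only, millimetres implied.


translate([231, 443, 0]) cube([32, 389, 729]);
translate([843, 443, 0]) cube([32, 389, 729]);
translate([263, 443, 0]) cube([580, 389, 23]);
translate([263, 443, 323]) cube([580, 389, 23]);
translate([263, 443, 646]) cube([580, 389, 23]);


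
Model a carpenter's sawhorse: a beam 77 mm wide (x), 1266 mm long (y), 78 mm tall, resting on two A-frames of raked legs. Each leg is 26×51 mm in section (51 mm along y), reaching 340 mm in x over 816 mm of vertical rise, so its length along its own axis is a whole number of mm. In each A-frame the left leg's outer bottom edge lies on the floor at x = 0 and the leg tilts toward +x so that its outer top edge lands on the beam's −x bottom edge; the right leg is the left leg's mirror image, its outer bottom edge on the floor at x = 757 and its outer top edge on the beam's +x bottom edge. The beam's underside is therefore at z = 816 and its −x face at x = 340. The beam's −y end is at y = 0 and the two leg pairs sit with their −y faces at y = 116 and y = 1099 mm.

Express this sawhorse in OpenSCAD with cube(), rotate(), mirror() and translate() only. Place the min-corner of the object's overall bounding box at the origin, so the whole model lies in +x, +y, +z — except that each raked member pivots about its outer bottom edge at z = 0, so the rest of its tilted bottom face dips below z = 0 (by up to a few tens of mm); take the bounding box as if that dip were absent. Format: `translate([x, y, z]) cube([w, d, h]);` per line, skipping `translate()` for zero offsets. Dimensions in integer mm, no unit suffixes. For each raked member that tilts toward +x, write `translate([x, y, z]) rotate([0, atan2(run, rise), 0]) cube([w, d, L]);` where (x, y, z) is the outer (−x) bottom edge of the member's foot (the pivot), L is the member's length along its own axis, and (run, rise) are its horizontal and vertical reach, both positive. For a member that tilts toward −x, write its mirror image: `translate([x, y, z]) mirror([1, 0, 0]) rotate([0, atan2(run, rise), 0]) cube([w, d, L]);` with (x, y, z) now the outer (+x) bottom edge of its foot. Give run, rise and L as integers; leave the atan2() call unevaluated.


translate([340, 0, 816]) cube([77, 1266, 78]);
translate([0, 116, 0]) rotate([0, atan2(340, 816), 0]) cube([26, 51, 884]);
translate([757, 116, 0]) mirror([1, 0, 0]) rotate([0, atan2(340, 816), 0]) cube([26, 51, 884]);
translate([0, 1099, 0]) rotate([0, atan2(340, 816), 0]) cube([26, 51, 884]);
translate([757, 1099, 0]) mirror([1, 0, 0]) rotate([0, atan2(340, 816), 0]) cube([26, 51, 884]);


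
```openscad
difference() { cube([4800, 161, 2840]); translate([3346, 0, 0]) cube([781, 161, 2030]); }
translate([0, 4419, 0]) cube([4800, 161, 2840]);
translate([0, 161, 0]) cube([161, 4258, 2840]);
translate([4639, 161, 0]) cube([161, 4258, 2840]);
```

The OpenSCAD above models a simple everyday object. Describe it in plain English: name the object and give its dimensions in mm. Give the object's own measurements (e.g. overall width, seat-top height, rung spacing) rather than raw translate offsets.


A single room: four walls, each 2840 mm tall and 161 mm thick, enclosing an outside footprint 4800×4580 mm (x × y), no floor or roof. The front and back walls (−y and +y sides) run the full x-width; the side walls fit between their inner faces. A door opening 781 mm wide and 2030 mm tall is cut through the front wall from the floor up, its −x edge 3346 mm from the wall's −x end.


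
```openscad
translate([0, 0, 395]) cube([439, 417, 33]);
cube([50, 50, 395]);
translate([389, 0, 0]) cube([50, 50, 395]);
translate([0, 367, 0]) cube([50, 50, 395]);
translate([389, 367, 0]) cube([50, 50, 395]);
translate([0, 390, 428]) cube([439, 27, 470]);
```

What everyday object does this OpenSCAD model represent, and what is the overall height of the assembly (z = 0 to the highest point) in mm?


A chair. The overall height is 898 mm.

A slab on four corner posts with a tall panel at the back — a chair. The seat slab sits at z = 395 with thickness 33, and the 470 mm backrest starts at the seat top, so the overall height is 395 + 33 + 470 = 898 mm.


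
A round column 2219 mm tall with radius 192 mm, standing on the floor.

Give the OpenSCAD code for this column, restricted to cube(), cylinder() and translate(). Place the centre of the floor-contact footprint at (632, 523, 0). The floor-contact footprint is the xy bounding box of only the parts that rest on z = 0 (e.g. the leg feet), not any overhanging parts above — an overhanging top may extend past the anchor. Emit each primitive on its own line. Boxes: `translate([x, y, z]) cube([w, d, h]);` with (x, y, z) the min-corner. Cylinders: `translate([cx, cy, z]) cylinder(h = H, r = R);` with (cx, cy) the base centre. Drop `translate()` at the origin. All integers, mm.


translate([632, 523, 0]) cylinder(h = 2219, r = 192);


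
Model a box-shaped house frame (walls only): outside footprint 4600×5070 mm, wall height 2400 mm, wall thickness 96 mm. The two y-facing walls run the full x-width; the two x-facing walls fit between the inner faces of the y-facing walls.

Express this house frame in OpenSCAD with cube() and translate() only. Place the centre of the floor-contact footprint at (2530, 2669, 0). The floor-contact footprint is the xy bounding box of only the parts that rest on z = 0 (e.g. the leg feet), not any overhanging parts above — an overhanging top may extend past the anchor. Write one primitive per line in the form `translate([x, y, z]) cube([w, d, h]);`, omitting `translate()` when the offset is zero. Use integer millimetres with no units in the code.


translate([230, 134, 0]) cube([4600, 96, 2400]);
translate([230, 5108, 0]) cube([4600, 96, 2400]);
translate([230, 230, 0]) cube([96, 4878, 2400]);
translate([4734, 230, 0]) cube([96, 4878, 2400]);


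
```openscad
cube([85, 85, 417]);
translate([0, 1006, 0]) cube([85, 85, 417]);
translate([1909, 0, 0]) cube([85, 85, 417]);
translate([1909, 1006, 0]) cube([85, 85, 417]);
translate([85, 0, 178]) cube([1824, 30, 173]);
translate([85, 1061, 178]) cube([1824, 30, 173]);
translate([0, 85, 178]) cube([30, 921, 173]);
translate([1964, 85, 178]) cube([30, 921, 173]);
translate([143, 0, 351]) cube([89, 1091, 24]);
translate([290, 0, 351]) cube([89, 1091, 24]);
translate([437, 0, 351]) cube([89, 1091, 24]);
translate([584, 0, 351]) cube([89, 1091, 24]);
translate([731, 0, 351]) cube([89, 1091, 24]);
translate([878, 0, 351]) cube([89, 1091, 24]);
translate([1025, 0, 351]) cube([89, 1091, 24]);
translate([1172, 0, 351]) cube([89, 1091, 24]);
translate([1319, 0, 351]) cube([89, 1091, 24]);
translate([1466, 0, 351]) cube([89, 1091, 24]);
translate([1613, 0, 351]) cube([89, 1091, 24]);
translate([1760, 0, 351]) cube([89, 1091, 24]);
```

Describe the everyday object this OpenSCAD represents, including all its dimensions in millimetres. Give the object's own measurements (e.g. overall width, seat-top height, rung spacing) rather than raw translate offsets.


A bed frame 1994 mm long (x) by 1091 mm wide (y). Four 85×85 mm corner posts, 417 mm tall, at the corners of the footprint. Four rails of 30 mm thickness and 173 mm height run between adjacent posts with their undersides at z = 178 mm, their outer faces flush with the outside of the frame (the two x-running rails run between the posts' inner faces; the two y-running rails run between the posts' inner faces). 12 slats, each 89 mm wide (x) and 24 mm thick, lie across the top of the two x-running rails, running the full 1091 mm width of the frame in y; along x they sit between the end posts with a 58 mm gap after the −x posts and between neighbouring slats, leaving 60 mm before the +x posts.


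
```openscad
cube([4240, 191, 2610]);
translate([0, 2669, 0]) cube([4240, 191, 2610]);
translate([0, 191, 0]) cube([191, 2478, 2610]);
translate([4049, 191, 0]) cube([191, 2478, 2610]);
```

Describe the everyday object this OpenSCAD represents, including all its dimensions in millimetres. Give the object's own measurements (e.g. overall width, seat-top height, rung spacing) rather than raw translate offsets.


The wall frame of a small rectangular building: four walls, each 2610 mm tall and 191 mm thick, enclosing a footprint 4240 mm (x) by 2860 mm (y) outside-to-outside, with no floor or roof. The front and back walls (the −y and +y sides) span the full width; the two side walls fit between them.


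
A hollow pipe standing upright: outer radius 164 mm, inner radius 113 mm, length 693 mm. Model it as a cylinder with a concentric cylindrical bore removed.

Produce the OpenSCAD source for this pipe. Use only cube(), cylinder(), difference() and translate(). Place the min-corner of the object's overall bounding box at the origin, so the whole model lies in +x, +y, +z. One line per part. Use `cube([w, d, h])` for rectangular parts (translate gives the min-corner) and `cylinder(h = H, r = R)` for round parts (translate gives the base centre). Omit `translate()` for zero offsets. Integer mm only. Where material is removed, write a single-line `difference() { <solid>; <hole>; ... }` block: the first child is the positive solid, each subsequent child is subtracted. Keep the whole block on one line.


difference() { translate([164, 164, 0]) cylinder(h = 693, r = 164); translate([164, 164, 0]) cylinder(h = 693, r = 113); }


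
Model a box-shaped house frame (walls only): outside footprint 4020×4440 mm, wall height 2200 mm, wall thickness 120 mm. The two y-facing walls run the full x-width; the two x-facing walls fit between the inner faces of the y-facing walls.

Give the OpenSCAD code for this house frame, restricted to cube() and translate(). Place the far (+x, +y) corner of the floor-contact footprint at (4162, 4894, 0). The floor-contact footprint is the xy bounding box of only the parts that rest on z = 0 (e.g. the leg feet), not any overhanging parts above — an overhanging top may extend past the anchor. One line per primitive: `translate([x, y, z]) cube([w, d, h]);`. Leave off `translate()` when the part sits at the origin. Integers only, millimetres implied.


translate([142, 454, 0]) cube([4020, 120, 2200]);
translate([142, 4774, 0]) cube([4020, 120, 2200]);
translate([142, 574, 0]) cube([120, 4200, 2200]);
translate([4042, 574, 0]) cube([120, 4200, 2200]);


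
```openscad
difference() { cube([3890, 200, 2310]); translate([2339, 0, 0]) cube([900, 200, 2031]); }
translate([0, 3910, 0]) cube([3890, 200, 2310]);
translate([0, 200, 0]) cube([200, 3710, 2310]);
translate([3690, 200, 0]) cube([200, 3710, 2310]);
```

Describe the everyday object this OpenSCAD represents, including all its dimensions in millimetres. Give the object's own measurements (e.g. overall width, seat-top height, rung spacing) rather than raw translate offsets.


A single room: four walls, each 2310 mm tall and 200 mm thick, enclosing an outside footprint 3890×4110 mm (x × y), no floor or roof. The front and back walls (−y and +y sides) run the full x-width; the side walls fit between their inner faces. A door opening 900 mm wide and 2031 mm tall is cut through the front wall from the floor up, its −x edge 2339 mm from the wall's −x end.


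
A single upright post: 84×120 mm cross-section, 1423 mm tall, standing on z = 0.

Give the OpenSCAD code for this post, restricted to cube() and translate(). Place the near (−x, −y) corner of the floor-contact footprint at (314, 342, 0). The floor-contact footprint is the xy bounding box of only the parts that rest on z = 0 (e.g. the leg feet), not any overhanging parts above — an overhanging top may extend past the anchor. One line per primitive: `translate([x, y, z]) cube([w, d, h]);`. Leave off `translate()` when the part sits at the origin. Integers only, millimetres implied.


translate([314, 342, 0]) cube([84, 120, 1423]);


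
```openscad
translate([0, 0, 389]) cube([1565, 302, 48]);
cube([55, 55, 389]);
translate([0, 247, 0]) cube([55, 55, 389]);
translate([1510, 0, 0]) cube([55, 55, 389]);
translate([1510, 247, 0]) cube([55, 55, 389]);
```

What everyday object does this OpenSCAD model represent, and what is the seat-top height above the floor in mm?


A bench. The seat-top height is 437 mm.

A long slab on four corner posts — a bench. The slab sits at z = 389 with thickness 48, so the top is 389 + 48 = 437 mm.


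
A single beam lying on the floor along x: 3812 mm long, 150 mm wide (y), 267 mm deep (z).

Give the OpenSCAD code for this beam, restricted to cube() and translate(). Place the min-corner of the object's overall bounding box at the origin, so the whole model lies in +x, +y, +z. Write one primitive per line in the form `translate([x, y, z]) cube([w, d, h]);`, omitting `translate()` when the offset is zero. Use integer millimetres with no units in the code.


cube([3812, 150, 267]);


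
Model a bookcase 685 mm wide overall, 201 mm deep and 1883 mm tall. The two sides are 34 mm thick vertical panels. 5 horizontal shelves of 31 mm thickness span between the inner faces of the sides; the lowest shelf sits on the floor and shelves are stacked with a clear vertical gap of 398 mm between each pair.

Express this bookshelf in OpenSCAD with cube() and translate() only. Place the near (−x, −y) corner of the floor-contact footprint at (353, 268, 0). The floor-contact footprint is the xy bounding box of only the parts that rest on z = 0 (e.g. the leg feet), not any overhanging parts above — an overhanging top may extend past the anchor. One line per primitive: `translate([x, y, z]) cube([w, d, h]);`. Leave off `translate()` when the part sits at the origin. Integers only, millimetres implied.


translate([353, 268, 0]) cube([34, 201, 1883]);
translate([1004, 268, 0]) cube([34, 201, 1883]);
translate([387, 268, 0]) cube([617, 201, 31]);
translate([387, 268, 429]) cube([617, 201, 31]);
translate([387, 268, 858]) cube([617, 201, 31]);
translate([387, 268, 1287]) cube([617, 201, 31]);
translate([387, 268, 1716]) cube([617, 201, 31]);


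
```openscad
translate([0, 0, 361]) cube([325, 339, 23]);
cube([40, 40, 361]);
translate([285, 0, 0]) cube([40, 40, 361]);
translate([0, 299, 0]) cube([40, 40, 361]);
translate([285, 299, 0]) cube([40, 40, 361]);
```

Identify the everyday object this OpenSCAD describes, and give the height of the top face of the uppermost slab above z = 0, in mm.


A stool. The seat height is 384 mm.

A 325×339×23 slab at z = 361 on four corner posts — a stool. The seat top is 361 + 23 = 384 mm.


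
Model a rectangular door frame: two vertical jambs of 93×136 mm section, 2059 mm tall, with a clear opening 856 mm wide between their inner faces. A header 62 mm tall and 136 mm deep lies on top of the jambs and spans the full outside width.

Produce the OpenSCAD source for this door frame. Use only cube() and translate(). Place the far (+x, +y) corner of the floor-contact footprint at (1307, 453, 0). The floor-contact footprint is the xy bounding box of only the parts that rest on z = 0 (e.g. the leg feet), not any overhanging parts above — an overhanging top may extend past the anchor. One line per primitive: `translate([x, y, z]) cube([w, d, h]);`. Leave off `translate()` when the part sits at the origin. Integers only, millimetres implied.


translate([265, 317, 0]) cube([93, 136, 2059]);
translate([1214, 317, 0]) cube([93, 136, 2059]);
translate([265, 317, 2059]) cube([1042, 136, 62]);


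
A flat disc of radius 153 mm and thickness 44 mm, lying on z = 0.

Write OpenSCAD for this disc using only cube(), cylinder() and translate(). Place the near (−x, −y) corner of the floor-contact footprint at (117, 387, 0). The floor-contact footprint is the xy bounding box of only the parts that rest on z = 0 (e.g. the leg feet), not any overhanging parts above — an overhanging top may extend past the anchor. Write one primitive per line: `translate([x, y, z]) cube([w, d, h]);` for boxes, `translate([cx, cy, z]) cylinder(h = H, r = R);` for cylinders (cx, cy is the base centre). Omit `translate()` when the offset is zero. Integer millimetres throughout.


translate([270, 540, 0]) cylinder(h = 44, r = 153);


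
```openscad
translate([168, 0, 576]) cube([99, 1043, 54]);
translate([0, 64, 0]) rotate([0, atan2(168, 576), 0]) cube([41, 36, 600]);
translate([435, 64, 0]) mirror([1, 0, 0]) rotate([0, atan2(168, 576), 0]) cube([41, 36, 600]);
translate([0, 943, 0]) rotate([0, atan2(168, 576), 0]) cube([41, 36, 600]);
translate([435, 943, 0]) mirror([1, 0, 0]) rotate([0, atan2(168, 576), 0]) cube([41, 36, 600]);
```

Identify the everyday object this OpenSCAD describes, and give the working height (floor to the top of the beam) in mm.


A sawhorse. The overall height is 630 mm.

A beam across two mirrored pairs of raked legs — a sawhorse. The beam's underside is at z = 576 (matching the legs' vertical rise in atan2(168, 576)) and the beam is 54 mm tall, so its top is at 576 + 54 = 630 mm. The raked legs top out at the beam's underside, so that is the highest point.


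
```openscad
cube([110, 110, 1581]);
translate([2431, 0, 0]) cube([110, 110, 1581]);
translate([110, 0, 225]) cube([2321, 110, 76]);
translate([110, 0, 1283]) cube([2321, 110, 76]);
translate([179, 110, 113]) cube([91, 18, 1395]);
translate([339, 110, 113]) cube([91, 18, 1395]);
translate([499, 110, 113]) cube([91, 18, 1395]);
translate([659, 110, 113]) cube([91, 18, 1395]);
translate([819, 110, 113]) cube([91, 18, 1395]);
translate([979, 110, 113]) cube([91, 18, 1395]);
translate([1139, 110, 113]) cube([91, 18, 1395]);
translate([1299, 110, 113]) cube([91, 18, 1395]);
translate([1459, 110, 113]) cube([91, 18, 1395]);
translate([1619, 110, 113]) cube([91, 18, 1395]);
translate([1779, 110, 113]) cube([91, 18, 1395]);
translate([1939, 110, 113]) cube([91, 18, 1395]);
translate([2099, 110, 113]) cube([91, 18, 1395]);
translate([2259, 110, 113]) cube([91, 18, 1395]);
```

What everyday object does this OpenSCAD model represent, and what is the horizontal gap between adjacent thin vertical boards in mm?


A fence section. The picket gap is 69 mm.

Two posts, two rails, 14 pickets — a fence section. Span 2321 mm holds 14 pickets of 91 mm with 15 equal gaps: ⌊(2321 − 14·91) / 15⌋ = 69 mm.


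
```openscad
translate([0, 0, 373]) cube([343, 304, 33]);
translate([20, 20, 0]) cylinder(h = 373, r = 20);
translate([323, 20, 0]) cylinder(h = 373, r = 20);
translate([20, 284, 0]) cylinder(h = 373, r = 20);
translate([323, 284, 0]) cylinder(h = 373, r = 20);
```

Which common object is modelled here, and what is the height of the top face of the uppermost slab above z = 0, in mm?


A stool. The seat height is 406 mm.

A 343×304×33 slab at z = 373 on four corner cylinders — a stool. The seat top is 373 + 33 = 406 mm.


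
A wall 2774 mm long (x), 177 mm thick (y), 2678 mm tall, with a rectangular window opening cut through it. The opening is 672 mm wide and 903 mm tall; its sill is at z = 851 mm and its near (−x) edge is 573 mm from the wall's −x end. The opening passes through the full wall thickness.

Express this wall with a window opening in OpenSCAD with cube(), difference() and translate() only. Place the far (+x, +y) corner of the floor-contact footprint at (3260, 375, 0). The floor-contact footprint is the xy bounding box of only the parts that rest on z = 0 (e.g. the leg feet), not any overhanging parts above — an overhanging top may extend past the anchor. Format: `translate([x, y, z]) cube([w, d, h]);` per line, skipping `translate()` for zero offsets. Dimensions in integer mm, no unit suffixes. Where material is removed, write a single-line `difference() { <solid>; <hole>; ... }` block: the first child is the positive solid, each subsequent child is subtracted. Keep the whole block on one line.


difference() { translate([486, 198, 0]) cube([2774, 177, 2678]); translate([1059, 198, 851]) cube([672, 177, 903]); }


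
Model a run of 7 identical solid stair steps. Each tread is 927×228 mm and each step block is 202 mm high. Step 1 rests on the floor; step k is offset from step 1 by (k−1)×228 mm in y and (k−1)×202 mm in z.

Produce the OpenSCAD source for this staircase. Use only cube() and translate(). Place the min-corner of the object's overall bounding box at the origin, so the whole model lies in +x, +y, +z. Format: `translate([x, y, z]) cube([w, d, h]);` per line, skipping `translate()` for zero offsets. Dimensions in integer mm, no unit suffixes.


cube([927, 228, 202]);
translate([0, 228, 202]) cube([927, 228, 202]);
translate([0, 456, 404]) cube([927, 228, 202]);
translate([0, 684, 606]) cube([927, 228, 202]);
translate([0, 912, 808]) cube([927, 228, 202]);
translate([0, 1140, 1010]) cube([927, 228, 202]);
translate([0, 1368, 1212]) cube([927, 228, 202]);


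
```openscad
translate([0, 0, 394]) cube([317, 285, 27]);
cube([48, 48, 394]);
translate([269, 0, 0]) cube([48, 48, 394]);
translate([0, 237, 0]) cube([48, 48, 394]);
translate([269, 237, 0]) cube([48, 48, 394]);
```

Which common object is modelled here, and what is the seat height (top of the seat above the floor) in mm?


A stool. The seat height is 421 mm.

A 317×285×27 slab at z = 394 on four corner posts — a stool. The seat top is 394 + 27 = 421 mm.


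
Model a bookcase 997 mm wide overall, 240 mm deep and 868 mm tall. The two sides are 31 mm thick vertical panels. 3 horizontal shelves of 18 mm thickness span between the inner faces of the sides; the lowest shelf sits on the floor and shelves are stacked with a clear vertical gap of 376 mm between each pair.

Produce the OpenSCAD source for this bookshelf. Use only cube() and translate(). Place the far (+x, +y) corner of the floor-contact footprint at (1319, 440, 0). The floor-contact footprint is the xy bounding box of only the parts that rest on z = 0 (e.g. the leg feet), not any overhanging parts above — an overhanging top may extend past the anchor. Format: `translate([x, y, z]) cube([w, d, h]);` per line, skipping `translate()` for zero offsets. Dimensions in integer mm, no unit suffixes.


translate([322, 200, 0]) cube([31, 240, 868]);
translate([1288, 200, 0]) cube([31, 240, 868]);
translate([353, 200, 0]) cube([935, 240, 18]);
translate([353, 200, 394]) cube([935, 240, 18]);
translate([353, 200, 788]) cube([935, 240, 18]);


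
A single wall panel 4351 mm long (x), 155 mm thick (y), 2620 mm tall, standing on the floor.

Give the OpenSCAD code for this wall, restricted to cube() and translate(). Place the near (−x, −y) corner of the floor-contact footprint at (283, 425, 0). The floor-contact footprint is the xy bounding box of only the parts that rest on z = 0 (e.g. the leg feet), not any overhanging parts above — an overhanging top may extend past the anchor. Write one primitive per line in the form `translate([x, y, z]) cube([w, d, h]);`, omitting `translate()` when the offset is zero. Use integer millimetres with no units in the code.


translate([283, 425, 0]) cube([4351, 155, 2620]);


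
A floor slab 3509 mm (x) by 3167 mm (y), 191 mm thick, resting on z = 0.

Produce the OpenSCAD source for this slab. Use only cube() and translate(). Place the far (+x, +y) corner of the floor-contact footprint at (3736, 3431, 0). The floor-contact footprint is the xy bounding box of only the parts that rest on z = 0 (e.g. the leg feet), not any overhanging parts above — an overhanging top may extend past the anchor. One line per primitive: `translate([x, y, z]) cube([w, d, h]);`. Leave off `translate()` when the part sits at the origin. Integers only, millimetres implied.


translate([227, 264, 0]) cube([3509, 3167, 191]);


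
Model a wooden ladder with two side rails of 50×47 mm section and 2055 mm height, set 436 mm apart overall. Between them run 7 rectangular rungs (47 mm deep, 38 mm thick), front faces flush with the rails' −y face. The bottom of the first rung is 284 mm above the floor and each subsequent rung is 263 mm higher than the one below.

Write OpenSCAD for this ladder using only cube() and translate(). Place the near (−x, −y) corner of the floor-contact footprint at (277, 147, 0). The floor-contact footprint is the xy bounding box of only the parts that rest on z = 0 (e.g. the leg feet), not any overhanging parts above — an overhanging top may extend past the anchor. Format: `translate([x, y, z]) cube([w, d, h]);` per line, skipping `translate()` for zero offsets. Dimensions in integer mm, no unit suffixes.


translate([277, 147, 0]) cube([50, 47, 2055]);
translate([663, 147, 0]) cube([50, 47, 2055]);
translate([327, 147, 284]) cube([336, 47, 38]);
translate([327, 147, 547]) cube([336, 47, 38]);
translate([327, 147, 810]) cube([336, 47, 38]);
translate([327, 147, 1073]) cube([336, 47, 38]);
translate([327, 147, 1336]) cube([336, 47, 38]);
translate([327, 147, 1599]) cube([336, 47, 38]);
translate([327, 147, 1862]) cube([336, 47, 38]);


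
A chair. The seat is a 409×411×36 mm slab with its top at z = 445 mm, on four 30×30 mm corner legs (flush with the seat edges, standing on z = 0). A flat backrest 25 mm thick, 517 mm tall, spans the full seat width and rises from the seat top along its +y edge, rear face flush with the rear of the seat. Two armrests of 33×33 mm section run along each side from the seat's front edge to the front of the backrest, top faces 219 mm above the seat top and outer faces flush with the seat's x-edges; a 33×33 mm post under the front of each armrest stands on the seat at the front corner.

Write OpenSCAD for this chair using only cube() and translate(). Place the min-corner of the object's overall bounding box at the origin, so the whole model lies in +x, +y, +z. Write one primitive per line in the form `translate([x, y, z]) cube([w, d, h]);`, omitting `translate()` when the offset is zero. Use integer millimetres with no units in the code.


translate([0, 0, 409]) cube([409, 411, 36]);
cube([30, 30, 409]);
translate([379, 0, 0]) cube([30, 30, 409]);
translate([0, 381, 0]) cube([30, 30, 409]);
translate([379, 381, 0]) cube([30, 30, 409]);
translate([0, 386, 445]) cube([409, 25, 517]);
translate([0, 0, 631]) cube([33, 386, 33]);
translate([376, 0, 631]) cube([33, 386, 33]);
translate([0, 0, 445]) cube([33, 33, 186]);
translate([376, 0, 445]) cube([33, 33, 186]);
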